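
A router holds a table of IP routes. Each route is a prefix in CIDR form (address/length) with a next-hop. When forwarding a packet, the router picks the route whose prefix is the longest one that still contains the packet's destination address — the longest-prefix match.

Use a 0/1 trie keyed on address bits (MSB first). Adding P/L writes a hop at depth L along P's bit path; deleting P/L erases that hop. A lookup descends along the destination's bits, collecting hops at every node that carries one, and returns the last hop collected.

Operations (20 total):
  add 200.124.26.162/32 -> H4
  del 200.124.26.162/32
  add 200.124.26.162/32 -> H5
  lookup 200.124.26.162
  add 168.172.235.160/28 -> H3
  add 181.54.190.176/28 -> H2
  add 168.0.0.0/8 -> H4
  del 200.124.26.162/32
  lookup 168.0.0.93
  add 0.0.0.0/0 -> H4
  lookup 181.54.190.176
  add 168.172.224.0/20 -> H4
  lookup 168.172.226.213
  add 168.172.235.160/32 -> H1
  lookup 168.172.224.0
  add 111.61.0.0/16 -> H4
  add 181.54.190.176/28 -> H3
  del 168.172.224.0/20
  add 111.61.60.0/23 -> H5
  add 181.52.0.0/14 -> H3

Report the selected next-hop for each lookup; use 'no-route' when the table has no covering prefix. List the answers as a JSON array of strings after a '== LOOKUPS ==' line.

Process each operation:
  add 200.124.26.162/32 -> H4 at depth 32
  - 200.124.26.162/32 clear@32
  add 200.124.26.162/32 -> H5 at depth 32
  Q 200.124.26.162: descend 11001000011111000001101010100010 ; hops seen [H5] ; pick H5
  add 168.172.235.160/28 -> H3 at depth 28
  add 181.54.190.176/28 -> H2 at depth 28
  add 168.0.0.0/8 -> H4 at depth 8
  - 200.124.26.162/32 clear@32
  Q 168.0.0.93: descend 10101000 ; hops seen [H4] ; pick H4
  add 0.0.0.0/0 -> H4 at depth 0
  Q 181.54.190.176: descend 1011010100110110101111101011 ; hops seen [H4,H2] ; pick H2
  add 168.172.224.0/20 -> H4 at depth 20
  Q 168.172.226.213: descend 10101000101011001110 ; hops seen [H4,H4,H4] ; pick H4
  add 168.172.235.160/32 -> H1 at depth 32
  Q 168.172.224.0: descend 10101000101011001110 ; hops seen [H4,H4,H4] ; pick H4
  add 111.61.0.0/16 -> H4 at depth 16
  add 181.54.190.176/28 -> H3 at depth 28
  - 168.172.224.0/20 clear@20
  add 111.61.60.0/23 -> H5 at depth 23
  add 181.52.0.0/14 -> H3 at depth 14

== LOOKUPS ==
["H5","H4","H2","H4","H4"]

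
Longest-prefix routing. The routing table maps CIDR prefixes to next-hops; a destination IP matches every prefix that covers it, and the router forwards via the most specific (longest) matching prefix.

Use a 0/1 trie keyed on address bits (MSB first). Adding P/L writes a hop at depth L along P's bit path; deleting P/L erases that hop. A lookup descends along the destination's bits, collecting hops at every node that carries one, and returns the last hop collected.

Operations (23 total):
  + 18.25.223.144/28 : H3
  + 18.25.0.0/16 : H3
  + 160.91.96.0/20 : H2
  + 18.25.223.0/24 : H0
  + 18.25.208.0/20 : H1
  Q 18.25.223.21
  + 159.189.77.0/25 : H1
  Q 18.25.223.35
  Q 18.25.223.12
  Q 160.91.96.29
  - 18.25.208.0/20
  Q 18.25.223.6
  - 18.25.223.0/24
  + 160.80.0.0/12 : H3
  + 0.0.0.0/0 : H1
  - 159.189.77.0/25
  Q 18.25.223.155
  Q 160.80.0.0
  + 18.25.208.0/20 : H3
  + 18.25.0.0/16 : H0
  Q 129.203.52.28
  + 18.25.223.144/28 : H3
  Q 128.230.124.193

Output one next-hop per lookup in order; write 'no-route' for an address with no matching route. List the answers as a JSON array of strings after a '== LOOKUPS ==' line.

Trace:
  add 18.25.223.144/28 -> H3 at depth 28
  add 18.25.0.0/16 -> H3 at depth 16
  add 160.91.96.0/20 -> H2 at depth 20
  add 18.25.223.0/24 -> H0 at depth 24
  add 18.25.208.0/20 -> H1 at depth 20
  ? 18.25.223.21  path d0:-→d1:-→d2:-→d3:-→d4:-→d5:-→d6:-→d7:-→d8:-→d9:-→d10:-→d11:-→d12:-→d13:-→d14:-→d15:-→d16:H3→d17:-→d18:-→d19:-→d20:H1→d21:-→d22:-→d23:-→d24:H0  best=H0
  add 159.189.77.0/25 -> H1 at depth 25
  ? 18.25.223.35  path d0:-→d1:-→d2:-→d3:-→d4:-→d5:-→d6:-→d7:-→d8:-→d9:-→d10:-→d11:-→d12:-→d13:-→d14:-→d15:-→d16:H3→d17:-→d18:-→d19:-→d20:H1→d21:-→d22:-→d23:-→d24:H0  best=H0
  ? 18.25.223.12  path d0:-→d1:-→d2:-→d3:-→d4:-→d5:-→d6:-→d7:-→d8:-→d9:-→d10:-→d11:-→d12:-→d13:-→d14:-→d15:-→d16:H3→d17:-→d18:-→d19:-→d20:H1→d21:-→d22:-→d23:-→d24:H0  best=H0
  ? 160.91.96.29  path d0:-→d1:-→d2:-→d3:-→d4:-→d5:-→d6:-→d7:-→d8:-→d9:-→d10:-→d11:-→d12:-→d13:-→d14:-→d15:-→d16:-→d17:-→d18:-→d19:-→d20:H2  best=H2
  - 18.25.208.0/20 clear@20
  ? 18.25.223.6  path d0:-→d1:-→d2:-→d3:-→d4:-→d5:-→d6:-→d7:-→d8:-→d9:-→d10:-→d11:-→d12:-→d13:-→d14:-→d15:-→d16:H3→d17:-→d18:-→d19:-→d20:-→d21:-→d22:-→d23:-→d24:H0  best=H0
  - 18.25.223.0/24 clear@24
  add 160.80.0.0/12 -> H3 at depth 12
  add 0.0.0.0/0 -> H1 at depth 0
  - 159.189.77.0/25 clear@25
  ? 18.25.223.155  path d0:H1→d1:-→d2:-→d3:-→d4:-→d5:-→d6:-→d7:-→d8:-→d9:-→d10:-→d11:-→d12:-→d13:-→d14:-→d15:-→d16:H3→d17:-→d18:-→d19:-→d20:-→d21:-→d22:-→d23:-→d24:-→d25:-→d26:-→d27:-→d28:H3  best=H3
  ? 160.80.0.0  path d0:H1→d1:-→d2:-→d3:-→d4:-→d5:-→d6:-→d7:-→d8:-→d9:-→d10:-→d11:-→d12:H3  best=H3
  add 18.25.208.0/20 -> H3 at depth 20
  add 18.25.0.0/16 -> H0 at depth 16
  ? 129.203.52.28  path d0:H1→d1:-→d2:-→d3:-  best=H1
  add 18.25.223.144/28 -> H3 at depth 28
  ? 128.230.124.193  path d0:H1→d1:-→d2:-→d3:-  best=H1

== LOOKUPS ==
["H0","H0","H0","H2","H0","H3","H3","H1","H1"]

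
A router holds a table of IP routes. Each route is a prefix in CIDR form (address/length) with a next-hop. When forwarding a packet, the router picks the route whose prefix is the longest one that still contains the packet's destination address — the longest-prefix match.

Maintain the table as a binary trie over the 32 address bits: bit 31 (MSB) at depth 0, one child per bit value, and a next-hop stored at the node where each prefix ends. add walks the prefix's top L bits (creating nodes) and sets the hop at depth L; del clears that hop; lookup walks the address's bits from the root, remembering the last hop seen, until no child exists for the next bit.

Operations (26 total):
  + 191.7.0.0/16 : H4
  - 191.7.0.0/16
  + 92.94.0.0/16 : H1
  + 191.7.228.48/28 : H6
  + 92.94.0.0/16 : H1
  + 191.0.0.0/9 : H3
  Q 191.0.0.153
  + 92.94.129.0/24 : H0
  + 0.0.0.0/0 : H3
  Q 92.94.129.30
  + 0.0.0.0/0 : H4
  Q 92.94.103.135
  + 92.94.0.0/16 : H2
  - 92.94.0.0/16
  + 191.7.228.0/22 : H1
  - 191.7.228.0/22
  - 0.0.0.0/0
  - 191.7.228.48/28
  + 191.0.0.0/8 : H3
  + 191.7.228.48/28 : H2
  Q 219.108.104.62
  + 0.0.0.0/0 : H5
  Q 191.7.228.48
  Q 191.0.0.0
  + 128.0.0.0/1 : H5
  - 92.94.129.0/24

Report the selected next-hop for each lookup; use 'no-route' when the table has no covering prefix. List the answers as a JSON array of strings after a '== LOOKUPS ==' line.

Process each operation:
  + 191.7.0.0/16 (H4) depth=16
  del 191.7.0.0/16 (clear depth 16)
  + 92.94.0.0/16 (H1) depth=16
  + 191.7.228.48/28 (H6) depth=28
  + 92.94.0.0/16 (H1) depth=16
  + 191.0.0.0/9 (H3) depth=9
  ? 191.0.0.153  path d0:-→d1:-→d2:-→d3:-→d4:-→d5:-→d6:-→d7:-→d8:-→d9:H3→d10:-→d11:-→d12:-→d13:-  best=H3
  + 92.94.129.0/24 (H0) depth=24
  + 0.0.0.0/0 (H3) depth=0
  ? 92.94.129.30  path d0:H3→d1:-→d2:-→d3:-→d4:-→d5:-→d6:-→d7:-→d8:-→d9:-→d10:-→d11:-→d12:-→d13:-→d14:-→d15:-→d16:H1→d17:-→d18:-→d19:-→d20:-→d21:-→d22:-→d23:-→d24:H0  best=H0
  + 0.0.0.0/0 (H4) depth=0
  ? 92.94.103.135  path d0:H4→d1:-→d2:-→d3:-→d4:-→d5:-→d6:-→d7:-→d8:-→d9:-→d10:-→d11:-→d12:-→d13:-→d14:-→d15:-→d16:H1  best=H1
  + 92.94.0.0/16 (H2) depth=16
  del 92.94.0.0/16 (clear depth 16)
  + 191.7.228.0/22 (H1) depth=22
  del 191.7.228.0/22 (clear depth 22)
  del 0.0.0.0/0 (clear depth 0)
  del 191.7.228.48/28 (clear depth 28)
  + 191.0.0.0/8 (H3) depth=8
  + 191.7.228.48/28 (H2) depth=28
  ? 219.108.104.62  path d0:-→d1:-  best=no-route
  + 0.0.0.0/0 (H5) depth=0
  ? 191.7.228.48  path d0:H5→d1:-→d2:-→d3:-→d4:-→d5:-→d6:-→d7:-→d8:H3→d9:H3→d10:-→d11:-→d12:-→d13:-→d14:-→d15:-→d16:-→d17:-→d18:-→d19:-→d20:-→d21:-→d22:-→d23:-→d24:-→d25:-→d26:-→d27:-→d28:H2  best=H2
  ? 191.0.0.0  path d0:H5→d1:-→d2:-→d3:-→d4:-→d5:-→d6:-→d7:-→d8:H3→d9:H3→d10:-→d11:-→d12:-→d13:-  best=H3
  + 128.0.0.0/1 (H5) depth=1
  del 92.94.129.0/24 (clear depth 24)

== LOOKUPS ==
["H3","H0","H1","no-route","H2","H3"]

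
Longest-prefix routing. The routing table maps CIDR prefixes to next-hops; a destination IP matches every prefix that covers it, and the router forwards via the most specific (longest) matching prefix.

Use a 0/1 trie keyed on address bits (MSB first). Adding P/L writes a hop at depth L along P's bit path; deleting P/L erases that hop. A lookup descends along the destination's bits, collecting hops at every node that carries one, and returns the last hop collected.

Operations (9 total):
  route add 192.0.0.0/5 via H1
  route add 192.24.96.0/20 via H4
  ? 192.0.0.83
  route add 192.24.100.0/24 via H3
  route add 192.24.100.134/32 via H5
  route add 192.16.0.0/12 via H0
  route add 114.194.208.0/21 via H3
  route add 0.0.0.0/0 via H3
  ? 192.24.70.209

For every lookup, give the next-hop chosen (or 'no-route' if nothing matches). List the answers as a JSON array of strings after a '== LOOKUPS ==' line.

Apply in order:
  + 192.0.0.0/5 (H1) depth=5
  + 192.24.96.0/20 (H4) depth=20
  lookup 192.0.0.83: bits 11000000000 walk d0:-→d1:-→d2:-→d3:-→d4:-→d5:H1→d6:-→d7:-→d8:-→d9:-→d10:-→d11:- -> H1
  + 192.24.100.0/24 (H3) depth=24
  + 192.24.100.134/32 (H5) depth=32
  + 192.16.0.0/12 (H0) depth=12
  + 114.194.208.0/21 (H3) depth=21
  + 0.0.0.0/0 (H3) depth=0
  lookup 192.24.70.209: bits 110000000001100001 walk d0:H3→d1:-→d2:-→d3:-→d4:-→d5:H1→d6:-→d7:-→d8:-→d9:-→d10:-→d11:-→d12:H0→d13:-→d14:-→d15:-→d16:-→d17:-→d18:- -> H0

== LOOKUPS ==
["H1","H0"]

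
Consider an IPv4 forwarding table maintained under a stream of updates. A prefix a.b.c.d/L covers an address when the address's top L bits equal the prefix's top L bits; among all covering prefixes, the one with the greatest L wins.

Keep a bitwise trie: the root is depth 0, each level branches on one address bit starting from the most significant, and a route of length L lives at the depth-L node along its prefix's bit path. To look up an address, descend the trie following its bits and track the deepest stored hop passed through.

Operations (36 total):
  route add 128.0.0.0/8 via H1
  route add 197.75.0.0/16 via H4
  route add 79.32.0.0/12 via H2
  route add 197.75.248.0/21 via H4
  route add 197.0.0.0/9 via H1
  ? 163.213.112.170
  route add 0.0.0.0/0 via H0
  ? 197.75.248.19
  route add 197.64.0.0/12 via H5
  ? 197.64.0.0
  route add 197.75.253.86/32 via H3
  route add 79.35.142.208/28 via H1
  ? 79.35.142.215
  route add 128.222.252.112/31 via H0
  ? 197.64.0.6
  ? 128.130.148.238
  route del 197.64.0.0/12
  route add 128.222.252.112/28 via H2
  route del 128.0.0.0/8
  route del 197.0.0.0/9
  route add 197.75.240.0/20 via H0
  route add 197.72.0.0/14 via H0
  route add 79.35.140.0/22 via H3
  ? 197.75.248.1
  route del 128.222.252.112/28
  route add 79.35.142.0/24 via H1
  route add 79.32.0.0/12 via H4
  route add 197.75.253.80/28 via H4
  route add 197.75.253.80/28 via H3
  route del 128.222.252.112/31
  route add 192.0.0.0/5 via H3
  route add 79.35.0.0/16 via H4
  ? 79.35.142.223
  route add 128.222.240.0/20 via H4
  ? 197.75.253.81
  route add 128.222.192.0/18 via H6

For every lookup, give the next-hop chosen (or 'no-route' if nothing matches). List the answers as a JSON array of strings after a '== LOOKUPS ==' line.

Trace:
  + 128.0.0.0/8 (H1) depth=8
  + 197.75.0.0/16 (H4) depth=16
  + 79.32.0.0/12 (H2) depth=12
  + 197.75.248.0/21 (H4) depth=21
  + 197.0.0.0/9 (H1) depth=9
  lookup 163.213.112.170: bits 10 walk d0:-→d1:-→d2:- -> no-route
  + 0.0.0.0/0 (H0) depth=0
  lookup 197.75.248.19: bits 110001010100101111111 walk d0:H0→d1:-→d2:-→d3:-→d4:-→d5:-→d6:-→d7:-→d8:-→d9:H1→d10:-→d11:-→d12:-→d13:-→d14:-→d15:-→d16:H4→d17:-→d18:-→d19:-→d20:-→d21:H4 -> H4
  + 197.64.0.0/12 (H5) depth=12
  lookup 197.64.0.0: bits 110001010100 walk d0:H0→d1:-→d2:-→d3:-→d4:-→d5:-→d6:-→d7:-→d8:-→d9:H1→d10:-→d11:-→d12:H5 -> H5
  + 197.75.253.86/32 (H3) depth=32
  + 79.35.142.208/28 (H1) depth=28
  lookup 79.35.142.215: bits 0100111100100011100011101101 walk d0:H0→d1:-→d2:-→d3:-→d4:-→d5:-→d6:-→d7:-→d8:-→d9:-→d10:-→d11:-→d12:H2→d13:-→d14:-→d15:-→d16:-→d17:-→d18:-→d19:-→d20:-→d21:-→d22:-→d23:-→d24:-→d25:-→d26:-→d27:-→d28:H1 -> H1
  + 128.222.252.112/31 (H0) depth=31
  lookup 197.64.0.6: bits 110001010100 walk d0:H0→d1:-→d2:-→d3:-→d4:-→d5:-→d6:-→d7:-→d8:-→d9:H1→d10:-→d11:-→d12:H5 -> H5
  lookup 128.130.148.238: bits 100000001 walk d0:H0→d1:-→d2:-→d3:-→d4:-→d5:-→d6:-→d7:-→d8:H1→d9:- -> H1
  - 197.64.0.0/12 clear@12
  + 128.222.252.112/28 (H2) depth=28
  - 128.0.0.0/8 clear@8
  - 197.0.0.0/9 clear@9
  + 197.75.240.0/20 (H0) depth=20
  + 197.72.0.0/14 (H0) depth=14
  + 79.35.140.0/22 (H3) depth=22
  lookup 197.75.248.1: bits 110001010100101111111 walk d0:H0→d1:-→d2:-→d3:-→d4:-→d5:-→d6:-→d7:-→d8:-→d9:-→d10:-→d11:-→d12:-→d13:-→d14:H0→d15:-→d16:H4→d17:-→d18:-→d19:-→d20:H0→d21:H4 -> H4
  - 128.222.252.112/28 clear@28
  + 79.35.142.0/24 (H1) depth=24
  + 79.32.0.0/12 (H4) depth=12
  + 197.75.253.80/28 (H4) depth=28
  + 197.75.253.80/28 (H3) depth=28
  - 128.222.252.112/31 clear@31
  + 192.0.0.0/5 (H3) depth=5
  + 79.35.0.0/16 (H4) depth=16
  lookup 79.35.142.223: bits 0100111100100011100011101101 walk d0:H0→d1:-→d2:-→d3:-→d4:-→d5:-→d6:-→d7:-→d8:-→d9:-→d10:-→d11:-→d12:H4→d13:-→d14:-→d15:-→d16:H4→d17:-→d18:-→d19:-→d20:-→d21:-→d22:H3→d23:-→d24:H1→d25:-→d26:-→d27:-→d28:H1 -> H1
  + 128.222.240.0/20 (H4) depth=20
  lookup 197.75.253.81: bits 11000101010010111111110101010 walk d0:H0→d1:-→d2:-→d3:-→d4:-→d5:H3→d6:-→d7:-→d8:-→d9:-→d10:-→d11:-→d12:-→d13:-→d14:H0→d15:-→d16:H4→d17:-→d18:-→d19:-→d20:H0→d21:H4→d22:-→d23:-→d24:-→d25:-→d26:-→d27:-→d28:H3→d29:- -> H3
  + 128.222.192.0/18 (H6) depth=18

== LOOKUPS ==
["no-route","H4","H5","H1","H5","H1","H4","H1","H3"]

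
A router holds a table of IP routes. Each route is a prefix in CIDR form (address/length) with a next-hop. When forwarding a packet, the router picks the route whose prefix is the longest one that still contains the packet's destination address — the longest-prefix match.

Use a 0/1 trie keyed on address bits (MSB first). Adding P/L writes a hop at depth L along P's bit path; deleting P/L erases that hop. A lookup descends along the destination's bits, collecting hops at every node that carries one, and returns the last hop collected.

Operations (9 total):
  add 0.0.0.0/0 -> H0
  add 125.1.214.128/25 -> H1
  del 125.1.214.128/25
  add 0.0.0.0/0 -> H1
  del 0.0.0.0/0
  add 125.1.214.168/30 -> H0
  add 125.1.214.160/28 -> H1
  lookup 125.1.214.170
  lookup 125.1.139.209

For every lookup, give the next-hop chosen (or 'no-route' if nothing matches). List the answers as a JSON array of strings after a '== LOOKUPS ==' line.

Trace:
  + 0.0.0.0/0 (H0) depth=0
  + 125.1.214.128/25 (H1) depth=25
  del 125.1.214.128/25 (clear depth 25)
  + 0.0.0.0/0 (H1) depth=0
  del 0.0.0.0/0 (clear depth 0)
  + 125.1.214.168/30 (H0) depth=30
  + 125.1.214.160/28 (H1) depth=28
  ? 125.1.214.170  path d0:-→d1:-→d2:-→d3:-→d4:-→d5:-→d6:-→d7:-→d8:-→d9:-→d10:-→d11:-→d12:-→d13:-→d14:-→d15:-→d16:-→d17:-→d18:-→d19:-→d20:-→d21:-→d22:-→d23:-→d24:-→d25:-→d26:-→d27:-→d28:H1→d29:-→d30:H0  best=H0
  ? 125.1.139.209  path d0:-→d1:-→d2:-→d3:-→d4:-→d5:-→d6:-→d7:-→d8:-→d9:-→d10:-→d11:-→d12:-→d13:-→d14:-→d15:-→d16:-→d17:-  best=no-route

== LOOKUPS ==
["H0","no-route"]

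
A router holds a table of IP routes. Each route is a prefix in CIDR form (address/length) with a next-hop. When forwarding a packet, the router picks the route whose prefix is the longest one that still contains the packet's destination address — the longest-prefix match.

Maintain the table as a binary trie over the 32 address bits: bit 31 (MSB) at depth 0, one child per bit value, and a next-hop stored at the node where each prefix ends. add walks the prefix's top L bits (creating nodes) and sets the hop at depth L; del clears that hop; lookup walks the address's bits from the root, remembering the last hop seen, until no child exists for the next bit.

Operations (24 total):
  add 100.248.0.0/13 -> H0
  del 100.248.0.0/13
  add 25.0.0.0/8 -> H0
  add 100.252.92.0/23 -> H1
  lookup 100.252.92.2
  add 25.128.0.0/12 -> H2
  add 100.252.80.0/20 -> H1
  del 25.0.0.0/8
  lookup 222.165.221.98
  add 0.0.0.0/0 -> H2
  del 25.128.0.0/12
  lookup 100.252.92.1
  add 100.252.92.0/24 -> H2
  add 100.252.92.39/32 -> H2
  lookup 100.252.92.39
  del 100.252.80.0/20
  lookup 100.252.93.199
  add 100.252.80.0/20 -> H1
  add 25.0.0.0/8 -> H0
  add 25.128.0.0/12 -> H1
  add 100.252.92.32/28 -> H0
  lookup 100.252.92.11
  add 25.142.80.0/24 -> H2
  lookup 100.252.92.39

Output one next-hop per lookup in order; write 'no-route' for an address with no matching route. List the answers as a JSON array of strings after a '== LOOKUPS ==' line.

Trace:
  + 100.248.0.0/13 (H0) depth=13
  - 100.248.0.0/13 clear@13
  + 25.0.0.0/8 (H0) depth=8
  + 100.252.92.0/23 (H1) depth=23
  lookup 100.252.92.2: bits 01100100111111000101110 walk d0:-→d1:-→d2:-→d3:-→d4:-→d5:-→d6:-→d7:-→d8:-→d9:-→d10:-→d11:-→d12:-→d13:-→d14:-→d15:-→d16:-→d17:-→d18:-→d19:-→d20:-→d21:-→d22:-→d23:H1 -> H1
  + 25.128.0.0/12 (H2) depth=12
  + 100.252.80.0/20 (H1) depth=20
  - 25.0.0.0/8 clear@8
  lookup 222.165.221.98: bits ε walk d0:- -> no-route
  + 0.0.0.0/0 (H2) depth=0
  - 25.128.0.0/12 clear@12
  lookup 100.252.92.1: bits 01100100111111000101110 walk d0:H2→d1:-→d2:-→d3:-→d4:-→d5:-→d6:-→d7:-→d8:-→d9:-→d10:-→d11:-→d12:-→d13:-→d14:-→d15:-→d16:-→d17:-→d18:-→d19:-→d20:H1→d21:-→d22:-→d23:H1 -> H1
  + 100.252.92.0/24 (H2) depth=24
  + 100.252.92.39/32 (H2) depth=32
  lookup 100.252.92.39: bits 01100100111111000101110000100111 walk d0:H2→d1:-→d2:-→d3:-→d4:-→d5:-→d6:-→d7:-→d8:-→d9:-→d10:-→d11:-→d12:-→d13:-→d14:-→d15:-→d16:-→d17:-→d18:-→d19:-→d20:H1→d21:-→d22:-→d23:H1→d24:H2→d25:-→d26:-→d27:-→d28:-→d29:-→d30:-→d31:-→d32:H2 -> H2
  - 100.252.80.0/20 clear@20
  lookup 100.252.93.199: bits 01100100111111000101110 walk d0:H2→d1:-→d2:-→d3:-→d4:-→d5:-→d6:-→d7:-→d8:-→d9:-→d10:-→d11:-→d12:-→d13:-→d14:-→d15:-→d16:-→d17:-→d18:-→d19:-→d20:-→d21:-→d22:-→d23:H1 -> H1
  + 100.252.80.0/20 (H1) depth=20
  + 25.0.0.0/8 (H0) depth=8
  + 25.128.0.0/12 (H1) depth=12
  + 100.252.92.32/28 (H0) depth=28
  lookup 100.252.92.11: bits 01100100111111000101110000 walk d0:H2→d1:-→d2:-→d3:-→d4:-→d5:-→d6:-→d7:-→d8:-→d9:-→d10:-→d11:-→d12:-→d13:-→d14:-→d15:-→d16:-→d17:-→d18:-→d19:-→d20:H1→d21:-→d22:-→d23:H1→d24:H2→d25:-→d26:- -> H2
  + 25.142.80.0/24 (H2) depth=24
  lookup 100.252.92.39: bits 01100100111111000101110000100111 walk d0:H2→d1:-→d2:-→d3:-→d4:-→d5:-→d6:-→d7:-→d8:-→d9:-→d10:-→d11:-→d12:-→d13:-→d14:-→d15:-→d16:-→d17:-→d18:-→d19:-→d20:H1→d21:-→d22:-→d23:H1→d24:H2→d25:-→d26:-→d27:-→d28:H0→d29:-→d30:-→d31:-→d32:H2 -> H2

== LOOKUPS ==
["H1","no-route","H1","H2","H1","H2","H2"]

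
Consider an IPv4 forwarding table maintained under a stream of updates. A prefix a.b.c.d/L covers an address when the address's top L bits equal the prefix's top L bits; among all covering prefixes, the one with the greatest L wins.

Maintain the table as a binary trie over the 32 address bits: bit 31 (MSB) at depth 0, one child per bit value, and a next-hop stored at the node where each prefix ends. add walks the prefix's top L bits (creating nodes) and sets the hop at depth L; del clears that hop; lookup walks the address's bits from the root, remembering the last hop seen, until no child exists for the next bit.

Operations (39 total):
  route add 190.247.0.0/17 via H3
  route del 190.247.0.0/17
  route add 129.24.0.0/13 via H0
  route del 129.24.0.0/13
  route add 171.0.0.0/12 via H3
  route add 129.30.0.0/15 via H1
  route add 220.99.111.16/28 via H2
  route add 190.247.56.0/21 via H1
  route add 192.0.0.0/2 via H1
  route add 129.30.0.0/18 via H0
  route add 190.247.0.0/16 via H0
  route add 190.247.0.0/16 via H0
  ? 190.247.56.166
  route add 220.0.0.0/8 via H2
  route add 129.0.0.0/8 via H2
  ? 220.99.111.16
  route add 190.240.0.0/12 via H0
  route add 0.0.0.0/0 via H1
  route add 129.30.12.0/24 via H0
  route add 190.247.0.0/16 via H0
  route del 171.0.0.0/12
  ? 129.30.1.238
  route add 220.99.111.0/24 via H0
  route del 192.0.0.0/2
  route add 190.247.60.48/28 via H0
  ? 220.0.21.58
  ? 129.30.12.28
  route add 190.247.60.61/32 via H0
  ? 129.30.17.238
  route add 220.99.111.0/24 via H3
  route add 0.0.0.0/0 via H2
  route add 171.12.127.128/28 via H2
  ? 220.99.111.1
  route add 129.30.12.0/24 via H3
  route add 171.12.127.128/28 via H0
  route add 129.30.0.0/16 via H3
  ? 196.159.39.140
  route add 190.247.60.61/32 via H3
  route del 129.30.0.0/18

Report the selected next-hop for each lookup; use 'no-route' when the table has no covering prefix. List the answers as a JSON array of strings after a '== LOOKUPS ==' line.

Apply in order:
  add 190.247.0.0/17 -> H3 at depth 17
  del 190.247.0.0/17 (clear depth 17)
  add 129.24.0.0/13 -> H0 at depth 13
  del 129.24.0.0/13 (clear depth 13)
  add 171.0.0.0/12 -> H3 at depth 12
  add 129.30.0.0/15 -> H1 at depth 15
  add 220.99.111.16/28 -> H2 at depth 28
  add 190.247.56.0/21 -> H1 at depth 21
  add 192.0.0.0/2 -> H1 at depth 2
  add 129.30.0.0/18 -> H0 at depth 18
  add 190.247.0.0/16 -> H0 at depth 16
  add 190.247.0.0/16 -> H0 at depth 16
  ? 190.247.56.166  path d0:-→d1:-→d2:-→d3:-→d4:-→d5:-→d6:-→d7:-→d8:-→d9:-→d10:-→d11:-→d12:-→d13:-→d14:-→d15:-→d16:H0→d17:-→d18:-→d19:-→d20:-→d21:H1  best=H1
  add 220.0.0.0/8 -> H2 at depth 8
  add 129.0.0.0/8 -> H2 at depth 8
  ? 220.99.111.16  path d0:-→d1:-→d2:H1→d3:-→d4:-→d5:-→d6:-→d7:-→d8:H2→d9:-→d10:-→d11:-→d12:-→d13:-→d14:-→d15:-→d16:-→d17:-→d18:-→d19:-→d20:-→d21:-→d22:-→d23:-→d24:-→d25:-→d26:-→d27:-→d28:H2  best=H2
  add 190.240.0.0/12 -> H0 at depth 12
  add 0.0.0.0/0 -> H1 at depth 0
  add 129.30.12.0/24 -> H0 at depth 24
  add 190.247.0.0/16 -> H0 at depth 16
  del 171.0.0.0/12 (clear depth 12)
  ? 129.30.1.238  path d0:H1→d1:-→d2:-→d3:-→d4:-→d5:-→d6:-→d7:-→d8:H2→d9:-→d10:-→d11:-→d12:-→d13:-→d14:-→d15:H1→d16:-→d17:-→d18:H0→d19:-→d20:-  best=H0
  add 220.99.111.0/24 -> H0 at depth 24
  del 192.0.0.0/2 (clear depth 2)
  add 190.247.60.48/28 -> H0 at depth 28
  ? 220.0.21.58  path d0:H1→d1:-→d2:-→d3:-→d4:-→d5:-→d6:-→d7:-→d8:H2→d9:-  best=H2
  ? 129.30.12.28  path d0:H1→d1:-→d2:-→d3:-→d4:-→d5:-→d6:-→d7:-→d8:H2→d9:-→d10:-→d11:-→d12:-→d13:-→d14:-→d15:H1→d16:-→d17:-→d18:H0→d19:-→d20:-→d21:-→d22:-→d23:-→d24:H0  best=H0
  add 190.247.60.61/32 -> H0 at depth 32
  ? 129.30.17.238  path d0:H1→d1:-→d2:-→d3:-→d4:-→d5:-→d6:-→d7:-→d8:H2→d9:-→d10:-→d11:-→d12:-→d13:-→d14:-→d15:H1→d16:-→d17:-→d18:H0→d19:-  best=H0
  add 220.99.111.0/24 -> H3 at depth 24
  add 0.0.0.0/0 -> H2 at depth 0
  add 171.12.127.128/28 -> H2 at depth 28
  ? 220.99.111.1  path d0:H2→d1:-→d2:-→d3:-→d4:-→d5:-→d6:-→d7:-→d8:H2→d9:-→d10:-→d11:-→d12:-→d13:-→d14:-→d15:-→d16:-→d17:-→d18:-→d19:-→d20:-→d21:-→d22:-→d23:-→d24:H3→d25:-→d26:-→d27:-  best=H3
  add 129.30.12.0/24 -> H3 at depth 24
  add 171.12.127.128/28 -> H0 at depth 28
  add 129.30.0.0/16 -> H3 at depth 16
  ? 196.159.39.140  path d0:H2→d1:-→d2:-→d3:-  best=H2
  add 190.247.60.61/32 -> H3 at depth 32
  del 129.30.0.0/18 (clear depth 18)

== LOOKUPS ==
["H1","H2","H0","H2","H0","H0","H3","H2"]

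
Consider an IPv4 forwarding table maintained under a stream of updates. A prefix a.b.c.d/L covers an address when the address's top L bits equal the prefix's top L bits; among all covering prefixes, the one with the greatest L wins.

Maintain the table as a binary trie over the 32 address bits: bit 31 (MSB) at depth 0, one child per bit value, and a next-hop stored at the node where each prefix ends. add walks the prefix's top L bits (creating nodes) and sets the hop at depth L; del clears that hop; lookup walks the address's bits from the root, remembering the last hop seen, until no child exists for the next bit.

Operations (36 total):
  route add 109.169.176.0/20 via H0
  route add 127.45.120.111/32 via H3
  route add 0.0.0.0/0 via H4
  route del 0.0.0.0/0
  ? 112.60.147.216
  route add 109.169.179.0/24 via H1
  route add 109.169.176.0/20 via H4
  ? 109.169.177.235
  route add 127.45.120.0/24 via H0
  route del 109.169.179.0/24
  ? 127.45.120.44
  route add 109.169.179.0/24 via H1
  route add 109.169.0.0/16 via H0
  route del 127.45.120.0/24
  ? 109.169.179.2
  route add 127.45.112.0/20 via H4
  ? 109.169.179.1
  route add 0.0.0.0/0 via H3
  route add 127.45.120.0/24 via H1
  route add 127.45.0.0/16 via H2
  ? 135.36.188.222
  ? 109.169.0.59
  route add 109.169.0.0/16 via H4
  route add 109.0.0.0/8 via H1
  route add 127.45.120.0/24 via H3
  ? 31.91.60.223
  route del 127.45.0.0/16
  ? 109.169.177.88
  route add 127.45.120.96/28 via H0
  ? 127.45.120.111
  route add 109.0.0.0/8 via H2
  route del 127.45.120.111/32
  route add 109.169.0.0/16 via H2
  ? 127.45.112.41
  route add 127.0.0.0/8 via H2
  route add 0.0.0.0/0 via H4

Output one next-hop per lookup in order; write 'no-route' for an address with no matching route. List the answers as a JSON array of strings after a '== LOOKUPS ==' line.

Process each operation:
  + 109.169.176.0/20 (H0) depth=20
  + 127.45.120.111/32 (H3) depth=32
  + 0.0.0.0/0 (H4) depth=0
  - 0.0.0.0/0 clear@0
  ? 112.60.147.216  path d0:-→d1:-→d2:-→d3:-→d4:-  best=no-route
  + 109.169.179.0/24 (H1) depth=24
  + 109.169.176.0/20 (H4) depth=20
  ? 109.169.177.235  path d0:-→d1:-→d2:-→d3:-→d4:-→d5:-→d6:-→d7:-→d8:-→d9:-→d10:-→d11:-→d12:-→d13:-→d14:-→d15:-→d16:-→d17:-→d18:-→d19:-→d20:H4→d21:-→d22:-  best=H4
  + 127.45.120.0/24 (H0) depth=24
  - 109.169.179.0/24 clear@24
  ? 127.45.120.44  path d0:-→d1:-→d2:-→d3:-→d4:-→d5:-→d6:-→d7:-→d8:-→d9:-→d10:-→d11:-→d12:-→d13:-→d14:-→d15:-→d16:-→d17:-→d18:-→d19:-→d20:-→d21:-→d22:-→d23:-→d24:H0→d25:-  best=H0
  + 109.169.179.0/24 (H1) depth=24
  + 109.169.0.0/16 (H0) depth=16
  - 127.45.120.0/24 clear@24
  ? 109.169.179.2  path d0:-→d1:-→d2:-→d3:-→d4:-→d5:-→d6:-→d7:-→d8:-→d9:-→d10:-→d11:-→d12:-→d13:-→d14:-→d15:-→d16:H0→d17:-→d18:-→d19:-→d20:H4→d21:-→d22:-→d23:-→d24:H1  best=H1
  + 127.45.112.0/20 (H4) depth=20
  ? 109.169.179.1  path d0:-→d1:-→d2:-→d3:-→d4:-→d5:-→d6:-→d7:-→d8:-→d9:-→d10:-→d11:-→d12:-→d13:-→d14:-→d15:-→d16:H0→d17:-→d18:-→d19:-→d20:H4→d21:-→d22:-→d23:-→d24:H1  best=H1
  + 0.0.0.0/0 (H3) depth=0
  + 127.45.120.0/24 (H1) depth=24
  + 127.45.0.0/16 (H2) depth=16
  ? 135.36.188.222  path d0:H3  best=H3
  ? 109.169.0.59  path d0:H3→d1:-→d2:-→d3:-→d4:-→d5:-→d6:-→d7:-→d8:-→d9:-→d10:-→d11:-→d12:-→d13:-→d14:-→d15:-→d16:H0  best=H0
  + 109.169.0.0/16 (H4) depth=16
  + 109.0.0.0/8 (H1) depth=8
  + 127.45.120.0/24 (H3) depth=24
  ? 31.91.60.223  path d0:H3→d1:-  best=H3
  - 127.45.0.0/16 clear@16
  ? 109.169.177.88  path d0:H3→d1:-→d2:-→d3:-→d4:-→d5:-→d6:-→d7:-→d8:H1→d9:-→d10:-→d11:-→d12:-→d13:-→d14:-→d15:-→d16:H4→d17:-→d18:-→d19:-→d20:H4→d21:-→d22:-  best=H4
  + 127.45.120.96/28 (H0) depth=28
  ? 127.45.120.111  path d0:H3→d1:-→d2:-→d3:-→d4:-→d5:-→d6:-→d7:-→d8:-→d9:-→d10:-→d11:-→d12:-→d13:-→d14:-→d15:-→d16:-→d17:-→d18:-→d19:-→d20:H4→d21:-→d22:-→d23:-→d24:H3→d25:-→d26:-→d27:-→d28:H0→d29:-→d30:-→d31:-→d32:H3  best=H3
  + 109.0.0.0/8 (H2) depth=8
  - 127.45.120.111/32 clear@32
  + 109.169.0.0/16 (H2) depth=16
  ? 127.45.112.41  path d0:H3→d1:-→d2:-→d3:-→d4:-→d5:-→d6:-→d7:-→d8:-→d9:-→d10:-→d11:-→d12:-→d13:-→d14:-→d15:-→d16:-→d17:-→d18:-→d19:-→d20:H4  best=H4
  + 127.0.0.0/8 (H2) depth=8
  + 0.0.0.0/0 (H4) depth=0

== LOOKUPS ==
["no-route","H4","H0","H1","H1","H3","H0","H3","H4","H3","H4"]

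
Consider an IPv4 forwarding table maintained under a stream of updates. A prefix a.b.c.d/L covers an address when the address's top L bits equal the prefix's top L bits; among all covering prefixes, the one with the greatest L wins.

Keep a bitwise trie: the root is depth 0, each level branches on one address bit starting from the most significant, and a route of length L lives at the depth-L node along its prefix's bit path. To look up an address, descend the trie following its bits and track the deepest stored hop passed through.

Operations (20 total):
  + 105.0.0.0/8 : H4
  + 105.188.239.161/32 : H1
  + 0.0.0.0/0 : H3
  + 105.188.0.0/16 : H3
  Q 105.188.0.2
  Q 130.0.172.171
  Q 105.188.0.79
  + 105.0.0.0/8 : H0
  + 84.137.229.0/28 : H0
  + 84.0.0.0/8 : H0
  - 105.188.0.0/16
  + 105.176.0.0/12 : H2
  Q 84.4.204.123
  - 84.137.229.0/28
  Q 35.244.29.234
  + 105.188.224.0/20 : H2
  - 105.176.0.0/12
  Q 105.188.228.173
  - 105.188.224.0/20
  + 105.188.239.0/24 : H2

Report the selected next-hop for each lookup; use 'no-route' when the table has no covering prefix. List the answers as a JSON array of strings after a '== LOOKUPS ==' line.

Process each operation:
  add 105.0.0.0/8 -> H4 at depth 8
  add 105.188.239.161/32 -> H1 at depth 32
  add 0.0.0.0/0 -> H3 at depth 0
  add 105.188.0.0/16 -> H3 at depth 16
  ? 105.188.0.2  path d0:H3→d1:-→d2:-→d3:-→d4:-→d5:-→d6:-→d7:-→d8:H4→d9:-→d10:-→d11:-→d12:-→d13:-→d14:-→d15:-→d16:H3  best=H3
  ? 130.0.172.171  path d0:H3  best=H3
  ? 105.188.0.79  path d0:H3→d1:-→d2:-→d3:-→d4:-→d5:-→d6:-→d7:-→d8:H4→d9:-→d10:-→d11:-→d12:-→d13:-→d14:-→d15:-→d16:H3  best=H3
  add 105.0.0.0/8 -> H0 at depth 8
  add 84.137.229.0/28 -> H0 at depth 28
  add 84.0.0.0/8 -> H0 at depth 8
  - 105.188.0.0/16 clear@16
  add 105.176.0.0/12 -> H2 at depth 12
  ? 84.4.204.123  path d0:H3→d1:-→d2:-→d3:-→d4:-→d5:-→d6:-→d7:-→d8:H0  best=H0
  - 84.137.229.0/28 clear@28
  ? 35.244.29.234  path d0:H3→d1:-  best=H3
  add 105.188.224.0/20 -> H2 at depth 20
  - 105.176.0.0/12 clear@12
  ? 105.188.228.173  path d0:H3→d1:-→d2:-→d3:-→d4:-→d5:-→d6:-→d7:-→d8:H0→d9:-→d10:-→d11:-→d12:-→d13:-→d14:-→d15:-→d16:-→d17:-→d18:-→d19:-→d20:H2  best=H2
  - 105.188.224.0/20 clear@20
  add 105.188.239.0/24 -> H2 at depth 24

== LOOKUPS ==
["H3","H3","H3","H0","H3","H2"]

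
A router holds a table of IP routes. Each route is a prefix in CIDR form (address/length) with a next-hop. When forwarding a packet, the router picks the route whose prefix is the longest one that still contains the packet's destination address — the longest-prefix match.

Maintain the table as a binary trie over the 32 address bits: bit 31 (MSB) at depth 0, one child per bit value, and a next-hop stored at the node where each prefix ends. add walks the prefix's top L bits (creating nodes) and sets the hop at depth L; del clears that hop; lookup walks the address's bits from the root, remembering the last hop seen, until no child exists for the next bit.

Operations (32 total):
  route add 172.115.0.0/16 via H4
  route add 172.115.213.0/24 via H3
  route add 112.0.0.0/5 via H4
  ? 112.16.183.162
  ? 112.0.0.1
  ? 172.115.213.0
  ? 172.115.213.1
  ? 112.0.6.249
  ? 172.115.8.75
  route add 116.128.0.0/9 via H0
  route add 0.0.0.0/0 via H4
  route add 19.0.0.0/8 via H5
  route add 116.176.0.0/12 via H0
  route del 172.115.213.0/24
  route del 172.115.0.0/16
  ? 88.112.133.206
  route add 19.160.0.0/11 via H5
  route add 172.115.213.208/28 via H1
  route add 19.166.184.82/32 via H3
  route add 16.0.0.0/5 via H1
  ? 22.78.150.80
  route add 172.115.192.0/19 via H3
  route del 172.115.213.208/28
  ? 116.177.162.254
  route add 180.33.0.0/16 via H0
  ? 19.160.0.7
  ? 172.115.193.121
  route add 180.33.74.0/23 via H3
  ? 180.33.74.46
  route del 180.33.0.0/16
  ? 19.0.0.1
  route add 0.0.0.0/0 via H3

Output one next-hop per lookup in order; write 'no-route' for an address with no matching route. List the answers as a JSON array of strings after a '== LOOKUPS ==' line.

Process each operation:
  add 172.115.0.0/16 -> H4 at depth 16
  add 172.115.213.0/24 -> H3 at depth 24
  add 112.0.0.0/5 -> H4 at depth 5
  lookup 112.16.183.162: bits 01110 walk d0:-→d1:-→d2:-→d3:-→d4:-→d5:H4 -> H4
  lookup 112.0.0.1: bits 01110 walk d0:-→d1:-→d2:-→d3:-→d4:-→d5:H4 -> H4
  lookup 172.115.213.0: bits 101011000111001111010101 walk d0:-→d1:-→d2:-→d3:-→d4:-→d5:-→d6:-→d7:-→d8:-→d9:-→d10:-→d11:-→d12:-→d13:-→d14:-→d15:-→d16:H4→d17:-→d18:-→d19:-→d20:-→d21:-→d22:-→d23:-→d24:H3 -> H3
  lookup 172.115.213.1: bits 101011000111001111010101 walk d0:-→d1:-→d2:-→d3:-→d4:-→d5:-→d6:-→d7:-→d8:-→d9:-→d10:-→d11:-→d12:-→d13:-→d14:-→d15:-→d16:H4→d17:-→d18:-→d19:-→d20:-→d21:-→d22:-→d23:-→d24:H3 -> H3
  lookup 112.0.6.249: bits 01110 walk d0:-→d1:-→d2:-→d3:-→d4:-→d5:H4 -> H4
  lookup 172.115.8.75: bits 1010110001110011 walk d0:-→d1:-→d2:-→d3:-→d4:-→d5:-→d6:-→d7:-→d8:-→d9:-→d10:-→d11:-→d12:-→d13:-→d14:-→d15:-→d16:H4 -> H4
  add 116.128.0.0/9 -> H0 at depth 9
  add 0.0.0.0/0 -> H4 at depth 0
  add 19.0.0.0/8 -> H5 at depth 8
  add 116.176.0.0/12 -> H0 at depth 12
  - 172.115.213.0/24 clear@24
  - 172.115.0.0/16 clear@16
  lookup 88.112.133.206: bits 01 walk d0:H4→d1:-→d2:- -> H4
  add 19.160.0.0/11 -> H5 at depth 11
  add 172.115.213.208/28 -> H1 at depth 28
  add 19.166.184.82/32 -> H3 at depth 32
  add 16.0.0.0/5 -> H1 at depth 5
  lookup 22.78.150.80: bits 00010 walk d0:H4→d1:-→d2:-→d3:-→d4:-→d5:H1 -> H1
  add 172.115.192.0/19 -> H3 at depth 19
  - 172.115.213.208/28 clear@28
  lookup 116.177.162.254: bits 011101001011 walk d0:H4→d1:-→d2:-→d3:-→d4:-→d5:H4→d6:-→d7:-→d8:-→d9:H0→d10:-→d11:-→d12:H0 -> H0
  add 180.33.0.0/16 -> H0 at depth 16
  lookup 19.160.0.7: bits 0001001110100 walk d0:H4→d1:-→d2:-→d3:-→d4:-→d5:H1→d6:-→d7:-→d8:H5→d9:-→d10:-→d11:H5→d12:-→d13:- -> H5
  lookup 172.115.193.121: bits 1010110001110011110 walk d0:H4→d1:-→d2:-→d3:-→d4:-→d5:-→d6:-→d7:-→d8:-→d9:-→d10:-→d11:-→d12:-→d13:-→d14:-→d15:-→d16:-→d17:-→d18:-→d19:H3 -> H3
  add 180.33.74.0/23 -> H3 at depth 23
  lookup 180.33.74.46: bits 10110100001000010100101 walk d0:H4→d1:-→d2:-→d3:-→d4:-→d5:-→d6:-→d7:-→d8:-→d9:-→d10:-→d11:-→d12:-→d13:-→d14:-→d15:-→d16:H0→d17:-→d18:-→d19:-→d20:-→d21:-→d22:-→d23:H3 -> H3
  - 180.33.0.0/16 clear@16
  lookup 19.0.0.1: bits 00010011 walk d0:H4→d1:-→d2:-→d3:-→d4:-→d5:H1→d6:-→d7:-→d8:H5 -> H5
  add 0.0.0.0/0 -> H3 at depth 0

== LOOKUPS ==
["H4","H4","H3","H3","H4","H4","H4","H1","H0","H5","H3","H3","H5"]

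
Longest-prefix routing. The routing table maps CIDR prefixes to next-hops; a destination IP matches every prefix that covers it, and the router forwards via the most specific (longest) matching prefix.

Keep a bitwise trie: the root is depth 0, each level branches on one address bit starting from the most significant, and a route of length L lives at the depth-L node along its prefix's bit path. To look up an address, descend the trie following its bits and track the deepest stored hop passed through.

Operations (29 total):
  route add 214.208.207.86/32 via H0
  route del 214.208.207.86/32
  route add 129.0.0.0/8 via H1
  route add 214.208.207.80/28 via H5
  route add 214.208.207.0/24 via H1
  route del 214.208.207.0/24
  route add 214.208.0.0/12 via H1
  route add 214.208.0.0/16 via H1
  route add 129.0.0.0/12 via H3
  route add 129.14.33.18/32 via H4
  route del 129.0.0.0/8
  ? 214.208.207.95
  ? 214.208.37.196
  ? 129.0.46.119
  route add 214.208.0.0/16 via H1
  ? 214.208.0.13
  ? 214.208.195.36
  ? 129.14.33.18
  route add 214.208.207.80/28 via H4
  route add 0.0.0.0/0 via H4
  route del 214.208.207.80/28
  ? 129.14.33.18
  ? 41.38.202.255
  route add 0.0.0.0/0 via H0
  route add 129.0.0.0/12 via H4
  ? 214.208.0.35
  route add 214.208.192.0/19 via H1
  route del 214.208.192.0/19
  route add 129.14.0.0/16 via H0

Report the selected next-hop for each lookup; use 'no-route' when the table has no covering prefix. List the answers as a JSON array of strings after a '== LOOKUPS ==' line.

Process each operation:
  add 214.208.207.86/32 -> H0 at depth 32
  - 214.208.207.86/32 clear@32
  add 129.0.0.0/8 -> H1 at depth 8
  add 214.208.207.80/28 -> H5 at depth 28
  add 214.208.207.0/24 -> H1 at depth 24
  - 214.208.207.0/24 clear@24
  add 214.208.0.0/12 -> H1 at depth 12
  add 214.208.0.0/16 -> H1 at depth 16
  add 129.0.0.0/12 -> H3 at depth 12
  add 129.14.33.18/32 -> H4 at depth 32
  - 129.0.0.0/8 clear@8
  Q 214.208.207.95: descend 1101011011010000110011110101 ; hops seen [H1,H1,H5] ; pick H5
  Q 214.208.37.196: descend 1101011011010000 ; hops seen [H1,H1] ; pick H1
  Q 129.0.46.119: descend 100000010000 ; hops seen [H3] ; pick H3
  add 214.208.0.0/16 -> H1 at depth 16
  Q 214.208.0.13: descend 1101011011010000 ; hops seen [H1,H1] ; pick H1
  Q 214.208.195.36: descend 11010110110100001100 ; hops seen [H1,H1] ; pick H1
  Q 129.14.33.18: descend 10000001000011100010000100010010 ; hops seen [H3,H4] ; pick H4
  add 214.208.207.80/28 -> H4 at depth 28
  add 0.0.0.0/0 -> H4 at depth 0
  - 214.208.207.80/28 clear@28
  Q 129.14.33.18: descend 10000001000011100010000100010010 ; hops seen [H4,H3,H4] ; pick H4
  Q 41.38.202.255: descend ε ; hops seen [H4] ; pick H4
  add 0.0.0.0/0 -> H0 at depth 0
  add 129.0.0.0/12 -> H4 at depth 12
  Q 214.208.0.35: descend 1101011011010000 ; hops seen [H0,H1,H1] ; pick H1
  add 214.208.192.0/19 -> H1 at depth 19
  - 214.208.192.0/19 clear@19
  add 129.14.0.0/16 -> H0 at depth 16

== LOOKUPS ==
["H5","H1","H3","H1","H1","H4","H4","H4","H1"]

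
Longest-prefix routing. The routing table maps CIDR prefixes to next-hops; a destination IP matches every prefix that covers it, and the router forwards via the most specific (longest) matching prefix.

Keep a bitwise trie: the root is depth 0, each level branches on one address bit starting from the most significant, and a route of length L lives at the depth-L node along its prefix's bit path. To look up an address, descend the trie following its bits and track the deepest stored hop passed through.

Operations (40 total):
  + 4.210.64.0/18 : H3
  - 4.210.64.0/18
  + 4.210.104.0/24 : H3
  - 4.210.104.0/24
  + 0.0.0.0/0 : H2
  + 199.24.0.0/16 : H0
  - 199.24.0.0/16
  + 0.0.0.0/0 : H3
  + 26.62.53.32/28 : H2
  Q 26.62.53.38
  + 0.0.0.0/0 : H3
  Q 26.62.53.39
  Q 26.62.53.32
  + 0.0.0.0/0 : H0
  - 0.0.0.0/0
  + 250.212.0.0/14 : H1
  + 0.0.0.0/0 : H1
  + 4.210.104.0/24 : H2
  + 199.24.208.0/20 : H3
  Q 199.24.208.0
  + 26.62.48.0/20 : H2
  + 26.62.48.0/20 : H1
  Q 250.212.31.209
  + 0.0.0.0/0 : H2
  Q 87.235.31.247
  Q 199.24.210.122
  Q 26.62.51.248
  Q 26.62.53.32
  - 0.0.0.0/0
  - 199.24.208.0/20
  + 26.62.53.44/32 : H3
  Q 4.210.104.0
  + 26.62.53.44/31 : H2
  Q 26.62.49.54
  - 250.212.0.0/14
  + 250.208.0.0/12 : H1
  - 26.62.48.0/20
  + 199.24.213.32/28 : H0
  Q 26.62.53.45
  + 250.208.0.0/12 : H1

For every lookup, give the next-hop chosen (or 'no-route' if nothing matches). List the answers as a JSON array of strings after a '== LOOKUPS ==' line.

Apply in order:
  + 4.210.64.0/18 (H3) depth=18
  - 4.210.64.0/18 clear@18
  + 4.210.104.0/24 (H3) depth=24
  - 4.210.104.0/24 clear@24
  + 0.0.0.0/0 (H2) depth=0
  + 199.24.0.0/16 (H0) depth=16
  - 199.24.0.0/16 clear@16
  + 0.0.0.0/0 (H3) depth=0
  + 26.62.53.32/28 (H2) depth=28
  lookup 26.62.53.38: bits 0001101000111110001101010010 walk d0:H3→d1:-→d2:-→d3:-→d4:-→d5:-→d6:-→d7:-→d8:-→d9:-→d10:-→d11:-→d12:-→d13:-→d14:-→d15:-→d16:-→d17:-→d18:-→d19:-→d20:-→d21:-→d22:-→d23:-→d24:-→d25:-→d26:-→d27:-→d28:H2 -> H2
  + 0.0.0.0/0 (H3) depth=0
  lookup 26.62.53.39: bits 0001101000111110001101010010 walk d0:H3→d1:-→d2:-→d3:-→d4:-→d5:-→d6:-→d7:-→d8:-→d9:-→d10:-→d11:-→d12:-→d13:-→d14:-→d15:-→d16:-→d17:-→d18:-→d19:-→d20:-→d21:-→d22:-→d23:-→d24:-→d25:-→d26:-→d27:-→d28:H2 -> H2
  lookup 26.62.53.32: bits 0001101000111110001101010010 walk d0:H3→d1:-→d2:-→d3:-→d4:-→d5:-→d6:-→d7:-→d8:-→d9:-→d10:-→d11:-→d12:-→d13:-→d14:-→d15:-→d16:-→d17:-→d18:-→d19:-→d20:-→d21:-→d22:-→d23:-→d24:-→d25:-→d26:-→d27:-→d28:H2 -> H2
  + 0.0.0.0/0 (H0) depth=0
  - 0.0.0.0/0 clear@0
  + 250.212.0.0/14 (H1) depth=14
  + 0.0.0.0/0 (H1) depth=0
  + 4.210.104.0/24 (H2) depth=24
  + 199.24.208.0/20 (H3) depth=20
  lookup 199.24.208.0: bits 11000111000110001101 walk d0:H1→d1:-→d2:-→d3:-→d4:-→d5:-→d6:-→d7:-→d8:-→d9:-→d10:-→d11:-→d12:-→d13:-→d14:-→d15:-→d16:-→d17:-→d18:-→d19:-→d20:H3 -> H3
  + 26.62.48.0/20 (H2) depth=20
  + 26.62.48.0/20 (H1) depth=20
  lookup 250.212.31.209: bits 11111010110101 walk d0:H1→d1:-→d2:-→d3:-→d4:-→d5:-→d6:-→d7:-→d8:-→d9:-→d10:-→d11:-→d12:-→d13:-→d14:H1 -> H1
  + 0.0.0.0/0 (H2) depth=0
  lookup 87.235.31.247: bits 0 walk d0:H2→d1:- -> H2
  lookup 199.24.210.122: bits 11000111000110001101 walk d0:H2→d1:-→d2:-→d3:-→d4:-→d5:-→d6:-→d7:-→d8:-→d9:-→d10:-→d11:-→d12:-→d13:-→d14:-→d15:-→d16:-→d17:-→d18:-→d19:-→d20:H3 -> H3
  lookup 26.62.51.248: bits 000110100011111000110 walk d0:H2→d1:-→d2:-→d3:-→d4:-→d5:-→d6:-→d7:-→d8:-→d9:-→d10:-→d11:-→d12:-→d13:-→d14:-→d15:-→d16:-→d17:-→d18:-→d19:-→d20:H1→d21:- -> H1
  lookup 26.62.53.32: bits 0001101000111110001101010010 walk d0:H2→d1:-→d2:-→d3:-→d4:-→d5:-→d6:-→d7:-→d8:-→d9:-→d10:-→d11:-→d12:-→d13:-→d14:-→d15:-→d16:-→d17:-→d18:-→d19:-→d20:H1→d21:-→d22:-→d23:-→d24:-→d25:-→d26:-→d27:-→d28:H2 -> H2
  - 0.0.0.0/0 clear@0
  - 199.24.208.0/20 clear@20
  + 26.62.53.44/32 (H3) depth=32
  lookup 4.210.104.0: bits 000001001101001001101000 walk d0:-→d1:-→d2:-→d3:-→d4:-→d5:-→d6:-→d7:-→d8:-→d9:-→d10:-→d11:-→d12:-→d13:-→d14:-→d15:-→d16:-→d17:-→d18:-→d19:-→d20:-→d21:-→d22:-→d23:-→d24:H2 -> H2
  + 26.62.53.44/31 (H2) depth=31
  lookup 26.62.49.54: bits 000110100011111000110 walk d0:-→d1:-→d2:-→d3:-→d4:-→d5:-→d6:-→d7:-→d8:-→d9:-→d10:-→d11:-→d12:-→d13:-→d14:-→d15:-→d16:-→d17:-→d18:-→d19:-→d20:H1→d21:- -> H1
  - 250.212.0.0/14 clear@14
  + 250.208.0.0/12 (H1) depth=12
  - 26.62.48.0/20 clear@20
  + 199.24.213.32/28 (H0) depth=28
  lookup 26.62.53.45: bits 0001101000111110001101010010110 walk d0:-→d1:-→d2:-→d3:-→d4:-→d5:-→d6:-→d7:-→d8:-→d9:-→d10:-→d11:-→d12:-→d13:-→d14:-→d15:-→d16:-→d17:-→d18:-→d19:-→d20:-→d21:-→d22:-→d23:-→d24:-→d25:-→d26:-→d27:-→d28:H2→d29:-→d30:-→d31:H2 -> H2
  + 250.208.0.0/12 (H1) depth=12

== LOOKUPS ==
["H2","H2","H2","H3","H1","H2","H3","H1","H2","H2","H1","H2"]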